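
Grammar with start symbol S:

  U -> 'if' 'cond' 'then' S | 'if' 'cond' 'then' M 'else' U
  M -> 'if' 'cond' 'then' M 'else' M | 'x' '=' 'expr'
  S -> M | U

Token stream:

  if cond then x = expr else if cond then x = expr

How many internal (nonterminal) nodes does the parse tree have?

[S [U if cond then [M x = expr] else [U if cond then [S [M x = expr]]]]]

6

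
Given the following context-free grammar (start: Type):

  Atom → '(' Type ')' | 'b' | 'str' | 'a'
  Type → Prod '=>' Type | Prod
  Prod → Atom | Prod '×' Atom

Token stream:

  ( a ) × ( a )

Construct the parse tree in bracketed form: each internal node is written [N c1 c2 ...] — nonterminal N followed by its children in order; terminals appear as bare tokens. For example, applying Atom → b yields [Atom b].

[Type [Prod [Prod [Atom ( [Type [Prod [Atom a]]] )]] × [Atom ( [Type [Prod [Atom a]]] )]]]

Type
Prod
Prod × Atom
Atom × Atom
( Type ) × Atom
( Prod ) × Atom
( Atom ) × Atom
( a ) × Atom
( a ) × ( Type )
( a ) × ( Prod )
( a ) × ( Atom )
( a ) × ( a )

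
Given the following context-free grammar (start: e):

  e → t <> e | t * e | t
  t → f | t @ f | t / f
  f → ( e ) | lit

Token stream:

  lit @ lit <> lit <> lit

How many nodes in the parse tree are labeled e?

[e [t [t [f lit]] @ [f lit]] <> [e [t [f lit]] <> [e [t [f lit]]]]]

3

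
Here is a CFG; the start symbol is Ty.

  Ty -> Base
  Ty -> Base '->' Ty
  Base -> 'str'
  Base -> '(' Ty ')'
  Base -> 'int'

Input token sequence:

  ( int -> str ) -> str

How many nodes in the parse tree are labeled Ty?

[Ty [Base ( [Ty [Base int] -> [Ty [Base str]]] )] -> [Ty [Base str]]]

4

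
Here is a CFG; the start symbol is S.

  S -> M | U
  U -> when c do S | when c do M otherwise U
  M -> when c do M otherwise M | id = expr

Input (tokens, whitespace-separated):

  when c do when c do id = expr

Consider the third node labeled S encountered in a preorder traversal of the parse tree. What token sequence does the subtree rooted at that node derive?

id = expr

[S [U when c do [S [U when c do [S [M id = expr]]]]]]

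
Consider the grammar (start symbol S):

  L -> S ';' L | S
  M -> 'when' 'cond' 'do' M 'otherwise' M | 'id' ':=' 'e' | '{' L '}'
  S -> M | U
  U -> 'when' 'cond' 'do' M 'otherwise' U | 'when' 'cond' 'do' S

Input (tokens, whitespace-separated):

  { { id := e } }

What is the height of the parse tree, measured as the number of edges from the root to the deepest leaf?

8

[S [M { [L [S [M { [L [S [M id := e]]] }]]] }]]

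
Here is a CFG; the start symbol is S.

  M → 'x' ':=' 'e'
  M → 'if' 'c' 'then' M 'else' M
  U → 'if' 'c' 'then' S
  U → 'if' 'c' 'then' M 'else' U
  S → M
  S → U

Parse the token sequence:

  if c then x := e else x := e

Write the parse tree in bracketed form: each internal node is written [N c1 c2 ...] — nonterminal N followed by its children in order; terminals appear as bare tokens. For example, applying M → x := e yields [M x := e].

[S [M if c then [M x := e] else [M x := e]]]

S
M
if c then M else M
if c then x := e else M
if c then x := e else x := e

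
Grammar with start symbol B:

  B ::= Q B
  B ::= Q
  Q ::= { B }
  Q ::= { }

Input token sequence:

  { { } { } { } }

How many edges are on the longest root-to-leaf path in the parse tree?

6

[B [Q { [B [Q { }] [B [Q { }] [B [Q { }]]]] }]]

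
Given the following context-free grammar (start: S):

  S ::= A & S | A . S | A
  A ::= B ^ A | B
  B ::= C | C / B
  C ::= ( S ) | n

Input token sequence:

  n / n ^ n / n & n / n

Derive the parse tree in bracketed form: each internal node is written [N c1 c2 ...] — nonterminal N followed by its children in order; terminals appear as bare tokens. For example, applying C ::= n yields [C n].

S
A & S
B ^ A & S
C / B ^ A & S
n / B ^ A & S
n / C ^ A & S
n / n ^ A & S
n / n ^ B & S
n / n ^ C / B & S
n / n ^ n / B & S
n / n ^ n / C & S
n / n ^ n / n & S
n / n ^ n / n & A
n / n ^ n / n & B
n / n ^ n / n & C / B
n / n ^ n / n & n / B
n / n ^ n / n & n / C
n / n ^ n / n & n / n

[S [A [B [C n] / [B [C n]]] ^ [A [B [C n] / [B [C n]]]]] & [S [A [B [C n] / [B [C n]]]]]]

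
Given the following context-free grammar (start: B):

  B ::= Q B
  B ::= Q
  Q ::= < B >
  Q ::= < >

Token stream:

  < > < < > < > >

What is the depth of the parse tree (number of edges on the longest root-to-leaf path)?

6

[B [Q < >] [B [Q < [B [Q < >] [B [Q < >]]] >]]]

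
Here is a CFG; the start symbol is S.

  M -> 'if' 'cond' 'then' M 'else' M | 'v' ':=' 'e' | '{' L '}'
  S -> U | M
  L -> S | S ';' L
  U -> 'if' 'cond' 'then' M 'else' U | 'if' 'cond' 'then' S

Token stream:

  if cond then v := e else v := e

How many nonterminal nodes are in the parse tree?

4

[S [M if cond then [M v := e] else [M v := e]]]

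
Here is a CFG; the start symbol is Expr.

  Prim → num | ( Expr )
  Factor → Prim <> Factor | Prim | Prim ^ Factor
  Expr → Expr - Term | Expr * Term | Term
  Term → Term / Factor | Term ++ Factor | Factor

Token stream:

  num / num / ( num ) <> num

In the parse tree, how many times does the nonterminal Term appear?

[Expr [Term [Term [Term [Factor [Prim num]]] / [Factor [Prim num]]] / [Factor [Prim ( [Expr [Term [Factor [Prim num]]]] )] <> [Factor [Prim num]]]]]

4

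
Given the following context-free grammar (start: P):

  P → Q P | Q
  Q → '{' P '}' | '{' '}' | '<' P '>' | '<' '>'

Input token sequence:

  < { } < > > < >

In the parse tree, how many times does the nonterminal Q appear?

[P [Q < [P [Q { }] [P [Q < >]]] >] [P [Q < >]]]

4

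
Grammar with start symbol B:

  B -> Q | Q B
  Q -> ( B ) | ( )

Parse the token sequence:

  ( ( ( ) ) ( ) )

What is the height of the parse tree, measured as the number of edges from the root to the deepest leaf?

[B [Q ( [B [Q ( [B [Q ( )]] )] [B [Q ( )]]] )]]

6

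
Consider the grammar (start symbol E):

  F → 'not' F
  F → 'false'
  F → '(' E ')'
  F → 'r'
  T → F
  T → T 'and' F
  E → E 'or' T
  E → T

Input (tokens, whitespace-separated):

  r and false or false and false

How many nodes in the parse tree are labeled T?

[E [E [T [T [F r]] and [F false]]] or [T [T [F false]] and [F false]]]

4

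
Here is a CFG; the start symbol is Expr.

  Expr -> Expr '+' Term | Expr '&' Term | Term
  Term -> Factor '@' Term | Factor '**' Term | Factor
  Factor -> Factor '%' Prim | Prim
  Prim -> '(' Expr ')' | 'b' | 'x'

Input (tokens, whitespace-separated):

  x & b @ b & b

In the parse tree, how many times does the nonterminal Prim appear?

4

[Expr [Expr [Expr [Term [Factor [Prim x]]]] & [Term [Factor [Prim b]] @ [Term [Factor [Prim b]]]]] & [Term [Factor [Prim b]]]]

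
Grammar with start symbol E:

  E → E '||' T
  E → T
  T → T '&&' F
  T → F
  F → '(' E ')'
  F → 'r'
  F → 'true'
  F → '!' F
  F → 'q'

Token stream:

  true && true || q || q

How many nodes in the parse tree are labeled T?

4

[E [E [E [T [T [F true]] && [F true]]] || [T [F q]]] || [T [F q]]]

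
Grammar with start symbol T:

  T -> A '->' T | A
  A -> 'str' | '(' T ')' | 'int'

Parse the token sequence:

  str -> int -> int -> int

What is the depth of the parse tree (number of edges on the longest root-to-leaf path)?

[T [A str] -> [T [A int] -> [T [A int] -> [T [A int]]]]]

5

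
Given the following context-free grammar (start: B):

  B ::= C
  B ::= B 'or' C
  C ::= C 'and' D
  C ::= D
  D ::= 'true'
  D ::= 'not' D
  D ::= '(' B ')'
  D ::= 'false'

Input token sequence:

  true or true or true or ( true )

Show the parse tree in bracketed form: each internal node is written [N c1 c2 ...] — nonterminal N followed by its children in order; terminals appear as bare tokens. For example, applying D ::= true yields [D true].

[B [B [B [B [C [D true]]] or [C [D true]]] or [C [D true]]] or [C [D ( [B [C [D true]]] )]]]

B
B or C
B or C or C
B or C or C or C
C or C or C or C
D or C or C or C
true or C or C or C
true or D or C or C
true or true or C or C
true or true or D or C
true or true or true or C
true or true or true or D
true or true or true or ( B )
true or true or true or ( C )
true or true or true or ( D )
true or true or true or ( true )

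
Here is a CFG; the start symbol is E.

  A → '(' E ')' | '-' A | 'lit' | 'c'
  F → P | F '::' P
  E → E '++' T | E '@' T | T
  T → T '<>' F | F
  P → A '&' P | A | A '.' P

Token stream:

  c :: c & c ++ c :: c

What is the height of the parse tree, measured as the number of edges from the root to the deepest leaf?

7

[E [E [T [F [F [P [A c]]] :: [P [A c] & [P [A c]]]]]] ++ [T [F [F [P [A c]]] :: [P [A c]]]]]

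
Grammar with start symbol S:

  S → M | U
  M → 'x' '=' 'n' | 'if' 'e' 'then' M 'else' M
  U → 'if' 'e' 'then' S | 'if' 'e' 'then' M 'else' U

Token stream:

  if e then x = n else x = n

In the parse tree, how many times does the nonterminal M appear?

[S [M if e then [M x = n] else [M x = n]]]

3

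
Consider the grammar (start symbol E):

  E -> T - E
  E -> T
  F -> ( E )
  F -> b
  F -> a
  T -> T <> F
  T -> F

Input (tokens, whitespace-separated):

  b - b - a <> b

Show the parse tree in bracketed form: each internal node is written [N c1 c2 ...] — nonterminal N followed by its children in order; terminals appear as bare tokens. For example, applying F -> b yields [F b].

[E [T [F b]] - [E [T [F b]] - [E [T [T [F a]] <> [F b]]]]]

E
T - E
F - E
b - E
b - T - E
b - F - E
b - b - E
b - b - T
b - b - T <> F
b - b - F <> F
b - b - a <> F
b - b - a <> b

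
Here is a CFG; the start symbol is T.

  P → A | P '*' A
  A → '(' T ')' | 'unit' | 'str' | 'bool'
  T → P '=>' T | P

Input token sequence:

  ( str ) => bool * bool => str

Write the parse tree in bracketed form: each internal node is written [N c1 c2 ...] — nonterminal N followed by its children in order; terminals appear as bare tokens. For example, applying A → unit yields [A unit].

T
P => T
A => T
( T ) => T
( P ) => T
( A ) => T
( str ) => T
( str ) => P => T
( str ) => P * A => T
( str ) => A * A => T
( str ) => bool * A => T
( str ) => bool * bool => T
( str ) => bool * bool => P
( str ) => bool * bool => A
( str ) => bool * bool => str

[T [P [A ( [T [P [A str]]] )]] => [T [P [P [A bool]] * [A bool]] => [T [P [A str]]]]]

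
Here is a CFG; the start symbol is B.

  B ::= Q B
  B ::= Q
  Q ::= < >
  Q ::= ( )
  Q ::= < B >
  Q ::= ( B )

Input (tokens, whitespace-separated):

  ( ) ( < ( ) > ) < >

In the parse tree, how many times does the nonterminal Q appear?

5

[B [Q ( )] [B [Q ( [B [Q < [B [Q ( )]] >]] )] [B [Q < >]]]]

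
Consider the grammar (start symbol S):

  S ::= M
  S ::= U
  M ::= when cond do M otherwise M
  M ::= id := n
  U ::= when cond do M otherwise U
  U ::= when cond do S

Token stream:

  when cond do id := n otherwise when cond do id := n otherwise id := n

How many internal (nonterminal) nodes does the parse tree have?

[S [M when cond do [M id := n] otherwise [M when cond do [M id := n] otherwise [M id := n]]]]

6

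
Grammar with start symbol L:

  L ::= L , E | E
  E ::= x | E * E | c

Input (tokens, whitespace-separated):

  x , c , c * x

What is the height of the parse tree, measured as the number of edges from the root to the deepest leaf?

[L [L [L [E x]] , [E c]] , [E [E c] * [E x]]]

4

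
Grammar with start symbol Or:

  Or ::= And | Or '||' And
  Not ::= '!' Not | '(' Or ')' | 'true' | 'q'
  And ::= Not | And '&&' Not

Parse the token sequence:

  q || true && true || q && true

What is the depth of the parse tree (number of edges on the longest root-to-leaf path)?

5

[Or [Or [Or [And [Not q]]] || [And [And [Not true]] && [Not true]]] || [And [And [Not q]] && [Not true]]]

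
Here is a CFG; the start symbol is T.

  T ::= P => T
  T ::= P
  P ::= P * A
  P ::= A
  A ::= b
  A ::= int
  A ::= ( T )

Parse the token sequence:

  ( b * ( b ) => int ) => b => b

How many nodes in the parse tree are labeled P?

7

[T [P [A ( [T [P [P [A b]] * [A ( [T [P [A b]]] )]] => [T [P [A int]]]] )]] => [T [P [A b]] => [T [P [A b]]]]]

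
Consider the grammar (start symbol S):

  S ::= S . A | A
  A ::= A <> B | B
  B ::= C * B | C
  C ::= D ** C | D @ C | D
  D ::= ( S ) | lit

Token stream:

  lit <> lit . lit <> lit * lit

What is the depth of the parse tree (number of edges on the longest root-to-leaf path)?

[S [S [A [A [B [C [D lit]]]] <> [B [C [D lit]]]]] . [A [A [B [C [D lit]]]] <> [B [C [D lit]] * [B [C [D lit]]]]]]

7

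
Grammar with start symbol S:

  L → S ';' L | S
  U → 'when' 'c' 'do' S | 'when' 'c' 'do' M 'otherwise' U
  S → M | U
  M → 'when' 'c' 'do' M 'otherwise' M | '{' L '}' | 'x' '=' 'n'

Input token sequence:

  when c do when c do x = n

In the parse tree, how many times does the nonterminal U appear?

[S [U when c do [S [U when c do [S [M x = n]]]]]]

2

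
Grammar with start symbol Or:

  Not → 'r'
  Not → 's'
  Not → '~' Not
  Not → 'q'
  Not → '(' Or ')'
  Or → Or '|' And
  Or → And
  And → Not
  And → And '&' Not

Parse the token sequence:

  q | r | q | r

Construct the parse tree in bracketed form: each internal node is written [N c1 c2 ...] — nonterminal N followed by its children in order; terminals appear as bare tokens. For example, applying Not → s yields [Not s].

[Or [Or [Or [Or [And [Not q]]] | [And [Not r]]] | [And [Not q]]] | [And [Not r]]]

Or
Or | And
Or | And | And
Or | And | And | And
And | And | And | And
Not | And | And | And
q | And | And | And
q | Not | And | And
q | r | And | And
q | r | Not | And
q | r | q | And
q | r | q | Not
q | r | q | r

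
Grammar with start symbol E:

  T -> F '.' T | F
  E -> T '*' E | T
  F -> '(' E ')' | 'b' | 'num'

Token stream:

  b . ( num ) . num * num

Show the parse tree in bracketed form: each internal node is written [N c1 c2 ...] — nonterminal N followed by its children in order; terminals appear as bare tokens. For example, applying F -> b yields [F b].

E
T * E
F . T * E
b . T * E
b . F . T * E
b . ( E ) . T * E
b . ( T ) . T * E
b . ( F ) . T * E
b . ( num ) . T * E
b . ( num ) . F * E
b . ( num ) . num * E
b . ( num ) . num * T
b . ( num ) . num * F
b . ( num ) . num * num

[E [T [F b] . [T [F ( [E [T [F num]]] )] . [T [F num]]]] * [E [T [F num]]]]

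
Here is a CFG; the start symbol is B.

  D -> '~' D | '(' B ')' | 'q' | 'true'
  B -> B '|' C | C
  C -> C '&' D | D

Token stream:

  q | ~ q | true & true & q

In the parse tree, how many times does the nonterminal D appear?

[B [B [B [C [D q]]] | [C [D ~ [D q]]]] | [C [C [C [D true]] & [D true]] & [D q]]]

6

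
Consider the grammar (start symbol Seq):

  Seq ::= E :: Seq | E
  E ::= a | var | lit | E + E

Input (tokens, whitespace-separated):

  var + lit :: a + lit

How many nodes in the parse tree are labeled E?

[Seq [E [E var] + [E lit]] :: [Seq [E [E a] + [E lit]]]]

6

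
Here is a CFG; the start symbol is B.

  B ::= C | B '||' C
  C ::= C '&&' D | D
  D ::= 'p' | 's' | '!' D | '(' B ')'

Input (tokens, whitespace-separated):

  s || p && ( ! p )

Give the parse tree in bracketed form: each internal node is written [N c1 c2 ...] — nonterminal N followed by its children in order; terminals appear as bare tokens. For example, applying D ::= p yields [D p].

B
B || C
C || C
D || C
s || C
s || C && D
s || D && D
s || p && D
s || p && ( B )
s || p && ( C )
s || p && ( D )
s || p && ( ! D )
s || p && ( ! p )

[B [B [C [D s]]] || [C [C [D p]] && [D ( [B [C [D ! [D p]]]] )]]]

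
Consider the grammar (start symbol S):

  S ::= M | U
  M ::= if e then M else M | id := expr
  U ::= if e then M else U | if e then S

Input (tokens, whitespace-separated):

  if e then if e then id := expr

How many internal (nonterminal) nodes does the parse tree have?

6

[S [U if e then [S [U if e then [S [M id := expr]]]]]]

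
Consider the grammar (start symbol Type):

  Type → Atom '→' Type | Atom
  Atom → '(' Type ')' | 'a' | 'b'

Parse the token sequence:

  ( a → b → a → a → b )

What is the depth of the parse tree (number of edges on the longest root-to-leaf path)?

[Type [Atom ( [Type [Atom a] → [Type [Atom b] → [Type [Atom a] → [Type [Atom a] → [Type [Atom b]]]]]] )]]

8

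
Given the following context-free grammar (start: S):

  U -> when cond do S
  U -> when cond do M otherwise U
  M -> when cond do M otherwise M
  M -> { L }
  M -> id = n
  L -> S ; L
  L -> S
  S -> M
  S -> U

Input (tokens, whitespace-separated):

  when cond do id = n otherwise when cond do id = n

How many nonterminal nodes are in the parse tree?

6

[S [U when cond do [M id = n] otherwise [U when cond do [S [M id = n]]]]]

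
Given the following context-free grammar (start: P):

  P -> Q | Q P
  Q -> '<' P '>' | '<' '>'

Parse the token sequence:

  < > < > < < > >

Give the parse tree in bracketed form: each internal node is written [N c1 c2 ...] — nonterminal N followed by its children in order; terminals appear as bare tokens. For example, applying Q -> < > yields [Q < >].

P
Q P
< > P
< > Q P
< > < > P
< > < > Q
< > < > < P >
< > < > < Q >
< > < > < < > >

[P [Q < >] [P [Q < >] [P [Q < [P [Q < >]] >]]]]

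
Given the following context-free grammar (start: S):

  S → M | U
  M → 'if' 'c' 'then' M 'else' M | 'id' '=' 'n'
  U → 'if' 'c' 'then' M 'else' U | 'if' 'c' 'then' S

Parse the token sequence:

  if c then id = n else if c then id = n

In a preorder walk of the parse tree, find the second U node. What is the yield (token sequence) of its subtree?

if c then id = n

[S [U if c then [M id = n] else [U if c then [S [M id = n]]]]]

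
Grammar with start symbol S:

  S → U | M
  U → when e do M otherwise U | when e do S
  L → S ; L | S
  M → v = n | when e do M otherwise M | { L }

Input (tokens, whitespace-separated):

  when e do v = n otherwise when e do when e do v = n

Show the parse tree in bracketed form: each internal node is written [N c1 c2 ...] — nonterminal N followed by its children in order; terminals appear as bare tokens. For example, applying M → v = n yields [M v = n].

S
U
when e do M otherwise U
when e do v = n otherwise U
when e do v = n otherwise when e do S
when e do v = n otherwise when e do U
when e do v = n otherwise when e do when e do S
when e do v = n otherwise when e do when e do M
when e do v = n otherwise when e do when e do v = n

[S [U when e do [M v = n] otherwise [U when e do [S [U when e do [S [M v = n]]]]]]]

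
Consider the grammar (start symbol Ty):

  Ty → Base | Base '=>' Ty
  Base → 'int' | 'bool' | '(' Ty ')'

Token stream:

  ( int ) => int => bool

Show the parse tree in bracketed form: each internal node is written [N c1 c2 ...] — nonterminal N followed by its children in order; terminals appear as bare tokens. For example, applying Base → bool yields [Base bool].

[Ty [Base ( [Ty [Base int]] )] => [Ty [Base int] => [Ty [Base bool]]]]

Ty
Base => Ty
( Ty ) => Ty
( Base ) => Ty
( int ) => Ty
( int ) => Base => Ty
( int ) => int => Ty
( int ) => int => Base
( int ) => int => bool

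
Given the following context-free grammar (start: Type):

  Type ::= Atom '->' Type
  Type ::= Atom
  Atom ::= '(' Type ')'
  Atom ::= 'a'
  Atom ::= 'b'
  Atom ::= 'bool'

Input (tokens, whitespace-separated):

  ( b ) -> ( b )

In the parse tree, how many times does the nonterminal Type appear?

[Type [Atom ( [Type [Atom b]] )] -> [Type [Atom ( [Type [Atom b]] )]]]

4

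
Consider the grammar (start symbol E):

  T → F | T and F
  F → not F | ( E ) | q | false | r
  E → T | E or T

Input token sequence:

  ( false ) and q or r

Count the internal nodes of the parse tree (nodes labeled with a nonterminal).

11

[E [E [T [T [F ( [E [T [F false]]] )]] and [F q]]] or [T [F r]]]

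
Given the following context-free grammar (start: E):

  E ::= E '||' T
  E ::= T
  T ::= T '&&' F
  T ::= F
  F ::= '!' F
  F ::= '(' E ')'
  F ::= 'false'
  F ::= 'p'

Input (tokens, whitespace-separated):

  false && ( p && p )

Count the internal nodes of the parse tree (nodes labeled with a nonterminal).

[E [T [T [F false]] && [F ( [E [T [T [F p]] && [F p]]] )]]]

10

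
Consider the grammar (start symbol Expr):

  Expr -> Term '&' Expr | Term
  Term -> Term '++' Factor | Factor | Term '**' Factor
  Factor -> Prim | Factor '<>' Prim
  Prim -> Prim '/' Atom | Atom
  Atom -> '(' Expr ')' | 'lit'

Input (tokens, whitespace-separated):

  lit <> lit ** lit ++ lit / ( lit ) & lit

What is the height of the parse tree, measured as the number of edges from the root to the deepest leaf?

[Expr [Term [Term [Term [Factor [Factor [Prim [Atom lit]]] <> [Prim [Atom lit]]]] ** [Factor [Prim [Atom lit]]]] ++ [Factor [Prim [Prim [Atom lit]] / [Atom ( [Expr [Term [Factor [Prim [Atom lit]]]]] )]]]] & [Expr [Term [Factor [Prim [Atom lit]]]]]]

10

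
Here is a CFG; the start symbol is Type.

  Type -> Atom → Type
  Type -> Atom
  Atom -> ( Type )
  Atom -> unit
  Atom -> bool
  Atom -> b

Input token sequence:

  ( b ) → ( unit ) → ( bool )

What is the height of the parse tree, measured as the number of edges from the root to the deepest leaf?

6

[Type [Atom ( [Type [Atom b]] )] → [Type [Atom ( [Type [Atom unit]] )] → [Type [Atom ( [Type [Atom bool]] )]]]]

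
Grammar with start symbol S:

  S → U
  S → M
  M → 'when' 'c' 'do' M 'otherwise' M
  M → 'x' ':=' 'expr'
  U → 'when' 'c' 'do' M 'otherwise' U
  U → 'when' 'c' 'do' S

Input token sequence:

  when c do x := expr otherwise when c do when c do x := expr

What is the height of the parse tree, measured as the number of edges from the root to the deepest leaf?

[S [U when c do [M x := expr] otherwise [U when c do [S [U when c do [S [M x := expr]]]]]]]

7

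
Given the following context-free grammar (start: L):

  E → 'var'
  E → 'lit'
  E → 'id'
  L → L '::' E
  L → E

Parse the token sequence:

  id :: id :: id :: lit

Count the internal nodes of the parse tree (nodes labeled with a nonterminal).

8

[L [L [L [L [E id]] :: [E id]] :: [E id]] :: [E lit]]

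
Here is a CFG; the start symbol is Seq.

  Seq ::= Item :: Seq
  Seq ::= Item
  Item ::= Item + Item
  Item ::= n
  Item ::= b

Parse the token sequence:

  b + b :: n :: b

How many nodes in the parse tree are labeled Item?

5

[Seq [Item [Item b] + [Item b]] :: [Seq [Item n] :: [Seq [Item b]]]]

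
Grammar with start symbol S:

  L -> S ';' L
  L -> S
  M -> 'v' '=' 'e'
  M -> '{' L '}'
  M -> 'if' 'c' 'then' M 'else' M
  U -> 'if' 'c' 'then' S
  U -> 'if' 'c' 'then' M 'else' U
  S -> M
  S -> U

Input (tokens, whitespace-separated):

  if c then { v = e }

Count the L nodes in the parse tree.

1

[S [U if c then [S [M { [L [S [M v = e]]] }]]]]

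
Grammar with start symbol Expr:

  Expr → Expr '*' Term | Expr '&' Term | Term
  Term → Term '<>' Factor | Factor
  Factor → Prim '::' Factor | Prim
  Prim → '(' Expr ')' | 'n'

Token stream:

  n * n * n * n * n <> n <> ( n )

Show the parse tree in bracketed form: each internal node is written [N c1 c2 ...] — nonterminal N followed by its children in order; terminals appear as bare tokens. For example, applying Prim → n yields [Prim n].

[Expr [Expr [Expr [Expr [Expr [Term [Factor [Prim n]]]] * [Term [Factor [Prim n]]]] * [Term [Factor [Prim n]]]] * [Term [Factor [Prim n]]]] * [Term [Term [Term [Factor [Prim n]]] <> [Factor [Prim n]]] <> [Factor [Prim ( [Expr [Term [Factor [Prim n]]]] )]]]]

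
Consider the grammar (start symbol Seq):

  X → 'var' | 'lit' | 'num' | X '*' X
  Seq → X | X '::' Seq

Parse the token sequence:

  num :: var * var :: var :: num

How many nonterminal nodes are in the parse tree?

10

[Seq [X num] :: [Seq [X [X var] * [X var]] :: [Seq [X var] :: [Seq [X num]]]]]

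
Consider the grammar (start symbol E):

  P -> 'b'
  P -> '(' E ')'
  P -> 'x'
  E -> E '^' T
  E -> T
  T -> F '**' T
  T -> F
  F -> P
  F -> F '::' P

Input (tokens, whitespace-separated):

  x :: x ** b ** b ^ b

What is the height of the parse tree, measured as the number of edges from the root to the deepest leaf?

[E [E [T [F [F [P x]] :: [P x]] ** [T [F [P b]] ** [T [F [P b]]]]]] ^ [T [F [P b]]]]

7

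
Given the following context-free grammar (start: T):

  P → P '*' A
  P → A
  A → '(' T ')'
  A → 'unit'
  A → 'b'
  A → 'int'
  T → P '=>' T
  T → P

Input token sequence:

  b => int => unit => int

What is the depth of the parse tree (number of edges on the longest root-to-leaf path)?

[T [P [A b]] => [T [P [A int]] => [T [P [A unit]] => [T [P [A int]]]]]]

6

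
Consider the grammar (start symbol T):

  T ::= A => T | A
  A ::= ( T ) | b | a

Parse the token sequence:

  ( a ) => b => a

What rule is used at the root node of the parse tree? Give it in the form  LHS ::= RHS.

[T [A ( [T [A a]] )] => [T [A b] => [T [A a]]]]

T ::= A => T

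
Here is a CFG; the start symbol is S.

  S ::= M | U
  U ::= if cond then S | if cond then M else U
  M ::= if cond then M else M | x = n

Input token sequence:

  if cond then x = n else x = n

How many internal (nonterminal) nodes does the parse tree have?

[S [M if cond then [M x = n] else [M x = n]]]

4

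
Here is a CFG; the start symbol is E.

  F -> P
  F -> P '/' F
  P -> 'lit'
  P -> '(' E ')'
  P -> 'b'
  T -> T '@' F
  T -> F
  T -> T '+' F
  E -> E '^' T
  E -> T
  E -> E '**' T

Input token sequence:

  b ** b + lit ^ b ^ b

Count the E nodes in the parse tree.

[E [E [E [E [T [F [P b]]]] ** [T [T [F [P b]]] + [F [P lit]]]] ^ [T [F [P b]]]] ^ [T [F [P b]]]]

4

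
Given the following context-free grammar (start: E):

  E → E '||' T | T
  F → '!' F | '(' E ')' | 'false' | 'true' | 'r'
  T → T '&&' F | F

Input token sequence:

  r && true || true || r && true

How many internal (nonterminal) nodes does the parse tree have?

13

[E [E [E [T [T [F r]] && [F true]]] || [T [F true]]] || [T [T [F r]] && [F true]]]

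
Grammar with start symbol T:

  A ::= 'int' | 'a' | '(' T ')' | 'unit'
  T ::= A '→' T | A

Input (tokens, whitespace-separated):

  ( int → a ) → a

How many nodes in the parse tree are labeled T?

[T [A ( [T [A int] → [T [A a]]] )] → [T [A a]]]

4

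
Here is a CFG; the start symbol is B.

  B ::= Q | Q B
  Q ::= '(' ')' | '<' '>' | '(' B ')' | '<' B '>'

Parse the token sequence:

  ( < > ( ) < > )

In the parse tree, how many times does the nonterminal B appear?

4

[B [Q ( [B [Q < >] [B [Q ( )] [B [Q < >]]]] )]]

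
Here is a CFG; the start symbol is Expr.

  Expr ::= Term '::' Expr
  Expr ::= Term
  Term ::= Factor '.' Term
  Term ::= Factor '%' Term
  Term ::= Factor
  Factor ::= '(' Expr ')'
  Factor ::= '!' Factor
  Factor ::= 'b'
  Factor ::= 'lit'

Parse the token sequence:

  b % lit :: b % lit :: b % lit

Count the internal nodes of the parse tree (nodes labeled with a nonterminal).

[Expr [Term [Factor b] % [Term [Factor lit]]] :: [Expr [Term [Factor b] % [Term [Factor lit]]] :: [Expr [Term [Factor b] % [Term [Factor lit]]]]]]

15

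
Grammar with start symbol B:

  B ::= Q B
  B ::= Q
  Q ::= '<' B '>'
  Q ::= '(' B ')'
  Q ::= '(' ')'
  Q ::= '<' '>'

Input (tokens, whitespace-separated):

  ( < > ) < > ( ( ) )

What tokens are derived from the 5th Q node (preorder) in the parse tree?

[B [Q ( [B [Q < >]] )] [B [Q < >] [B [Q ( [B [Q ( )]] )]]]]

( )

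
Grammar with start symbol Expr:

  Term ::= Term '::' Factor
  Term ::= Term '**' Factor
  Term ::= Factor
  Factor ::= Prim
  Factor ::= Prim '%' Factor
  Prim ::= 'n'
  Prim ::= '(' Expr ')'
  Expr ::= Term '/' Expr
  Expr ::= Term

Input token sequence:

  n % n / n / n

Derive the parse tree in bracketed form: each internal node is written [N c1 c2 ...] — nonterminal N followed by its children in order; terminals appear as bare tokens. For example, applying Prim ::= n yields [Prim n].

[Expr [Term [Factor [Prim n] % [Factor [Prim n]]]] / [Expr [Term [Factor [Prim n]]] / [Expr [Term [Factor [Prim n]]]]]]

Expr
Term / Expr
Factor / Expr
Prim % Factor / Expr
n % Factor / Expr
n % Prim / Expr
n % n / Expr
n % n / Term / Expr
n % n / Factor / Expr
n % n / Prim / Expr
n % n / n / Expr
n % n / n / Term
n % n / n / Factor
n % n / n / Prim
n % n / n / n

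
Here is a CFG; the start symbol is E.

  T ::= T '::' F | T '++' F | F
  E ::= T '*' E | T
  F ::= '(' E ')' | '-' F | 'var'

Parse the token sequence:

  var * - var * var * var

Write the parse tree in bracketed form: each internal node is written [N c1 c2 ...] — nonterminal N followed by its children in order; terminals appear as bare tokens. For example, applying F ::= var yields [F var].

E
T * E
F * E
var * E
var * T * E
var * F * E
var * - F * E
var * - var * E
var * - var * T * E
var * - var * F * E
var * - var * var * E
var * - var * var * T
var * - var * var * F
var * - var * var * var

[E [T [F var]] * [E [T [F - [F var]]] * [E [T [F var]] * [E [T [F var]]]]]]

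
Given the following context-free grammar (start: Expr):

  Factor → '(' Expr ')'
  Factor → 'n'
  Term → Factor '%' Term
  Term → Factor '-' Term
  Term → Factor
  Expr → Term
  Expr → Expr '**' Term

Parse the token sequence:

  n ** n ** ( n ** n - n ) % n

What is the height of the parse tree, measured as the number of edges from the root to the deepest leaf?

7

[Expr [Expr [Expr [Term [Factor n]]] ** [Term [Factor n]]] ** [Term [Factor ( [Expr [Expr [Term [Factor n]]] ** [Term [Factor n] - [Term [Factor n]]]] )] % [Term [Factor n]]]]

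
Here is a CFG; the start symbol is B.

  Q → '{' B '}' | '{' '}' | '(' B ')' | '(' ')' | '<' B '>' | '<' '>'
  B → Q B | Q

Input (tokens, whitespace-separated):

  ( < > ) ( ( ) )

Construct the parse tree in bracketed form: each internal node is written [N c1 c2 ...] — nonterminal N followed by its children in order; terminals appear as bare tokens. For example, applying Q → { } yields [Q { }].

B
Q B
( B ) B
( Q ) B
( < > ) B
( < > ) Q
( < > ) ( B )
( < > ) ( Q )
( < > ) ( ( ) )

[B [Q ( [B [Q < >]] )] [B [Q ( [B [Q ( )]] )]]]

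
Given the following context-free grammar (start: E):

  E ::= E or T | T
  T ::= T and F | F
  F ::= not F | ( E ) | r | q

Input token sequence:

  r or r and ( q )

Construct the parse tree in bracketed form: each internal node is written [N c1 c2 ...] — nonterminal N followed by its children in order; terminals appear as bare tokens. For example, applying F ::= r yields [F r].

E
E or T
T or T
F or T
r or T
r or T and F
r or F and F
r or r and F
r or r and ( E )
r or r and ( T )
r or r and ( F )
r or r and ( q )

[E [E [T [F r]]] or [T [T [F r]] and [F ( [E [T [F q]]] )]]]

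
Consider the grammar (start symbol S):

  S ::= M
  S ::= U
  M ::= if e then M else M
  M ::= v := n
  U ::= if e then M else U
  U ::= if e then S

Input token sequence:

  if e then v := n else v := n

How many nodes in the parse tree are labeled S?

[S [M if e then [M v := n] else [M v := n]]]

1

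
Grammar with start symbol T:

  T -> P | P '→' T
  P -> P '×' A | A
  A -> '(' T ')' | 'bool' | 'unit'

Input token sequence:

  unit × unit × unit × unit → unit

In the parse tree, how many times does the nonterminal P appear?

[T [P [P [P [P [A unit]] × [A unit]] × [A unit]] × [A unit]] → [T [P [A unit]]]]

5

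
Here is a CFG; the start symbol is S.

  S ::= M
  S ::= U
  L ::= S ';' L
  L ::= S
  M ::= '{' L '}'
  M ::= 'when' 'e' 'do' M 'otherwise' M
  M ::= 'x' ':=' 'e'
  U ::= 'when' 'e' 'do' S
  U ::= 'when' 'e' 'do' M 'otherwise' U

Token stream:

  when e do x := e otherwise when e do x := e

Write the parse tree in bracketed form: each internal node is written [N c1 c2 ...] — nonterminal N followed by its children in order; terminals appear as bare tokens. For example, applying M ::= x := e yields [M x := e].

S
U
when e do M otherwise U
when e do x := e otherwise U
when e do x := e otherwise when e do S
when e do x := e otherwise when e do M
when e do x := e otherwise when e do x := e

[S [U when e do [M x := e] otherwise [U when e do [S [M x := e]]]]]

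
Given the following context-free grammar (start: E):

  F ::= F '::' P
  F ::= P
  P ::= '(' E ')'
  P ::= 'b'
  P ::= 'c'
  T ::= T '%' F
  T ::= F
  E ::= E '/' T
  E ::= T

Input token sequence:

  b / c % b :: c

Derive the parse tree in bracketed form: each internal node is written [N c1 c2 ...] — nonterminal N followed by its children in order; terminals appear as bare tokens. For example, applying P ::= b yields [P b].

E
E / T
T / T
F / T
P / T
b / T
b / T % F
b / F % F
b / P % F
b / c % F
b / c % F :: P
b / c % P :: P
b / c % b :: P
b / c % b :: c

[E [E [T [F [P b]]]] / [T [T [F [P c]]] % [F [F [P b]] :: [P c]]]]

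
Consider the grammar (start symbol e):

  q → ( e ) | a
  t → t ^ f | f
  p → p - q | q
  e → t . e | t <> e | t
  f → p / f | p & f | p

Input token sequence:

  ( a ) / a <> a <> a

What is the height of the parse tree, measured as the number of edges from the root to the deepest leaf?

[e [t [f [p [q ( [e [t [f [p [q a]]]]] )]] / [f [p [q a]]]]] <> [e [t [f [p [q a]]]] <> [e [t [f [p [q a]]]]]]]

10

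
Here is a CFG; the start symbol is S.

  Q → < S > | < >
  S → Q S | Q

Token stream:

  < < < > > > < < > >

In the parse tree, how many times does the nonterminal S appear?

[S [Q < [S [Q < [S [Q < >]] >]] >] [S [Q < [S [Q < >]] >]]]

5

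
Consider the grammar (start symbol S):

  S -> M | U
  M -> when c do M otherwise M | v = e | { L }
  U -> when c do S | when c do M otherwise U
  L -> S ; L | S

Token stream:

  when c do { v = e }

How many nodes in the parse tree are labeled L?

1

[S [U when c do [S [M { [L [S [M v = e]]] }]]]]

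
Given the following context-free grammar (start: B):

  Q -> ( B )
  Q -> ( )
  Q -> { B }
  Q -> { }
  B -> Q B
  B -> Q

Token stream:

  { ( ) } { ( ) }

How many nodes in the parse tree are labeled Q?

4

[B [Q { [B [Q ( )]] }] [B [Q { [B [Q ( )]] }]]]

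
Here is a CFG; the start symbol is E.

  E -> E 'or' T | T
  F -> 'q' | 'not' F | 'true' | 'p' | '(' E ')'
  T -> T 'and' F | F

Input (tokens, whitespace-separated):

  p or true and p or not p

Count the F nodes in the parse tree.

[E [E [E [T [F p]]] or [T [T [F true]] and [F p]]] or [T [F not [F p]]]]

5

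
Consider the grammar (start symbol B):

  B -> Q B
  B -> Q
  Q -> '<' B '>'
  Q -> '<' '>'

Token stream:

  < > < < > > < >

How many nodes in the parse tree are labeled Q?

[B [Q < >] [B [Q < [B [Q < >]] >] [B [Q < >]]]]

4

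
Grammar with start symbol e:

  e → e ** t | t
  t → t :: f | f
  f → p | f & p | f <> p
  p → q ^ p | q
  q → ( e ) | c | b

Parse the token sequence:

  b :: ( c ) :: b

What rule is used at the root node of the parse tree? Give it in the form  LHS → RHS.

[e [t [t [t [f [p [q b]]]] :: [f [p [q ( [e [t [f [p [q c]]]]] )]]]] :: [f [p [q b]]]]]

e → t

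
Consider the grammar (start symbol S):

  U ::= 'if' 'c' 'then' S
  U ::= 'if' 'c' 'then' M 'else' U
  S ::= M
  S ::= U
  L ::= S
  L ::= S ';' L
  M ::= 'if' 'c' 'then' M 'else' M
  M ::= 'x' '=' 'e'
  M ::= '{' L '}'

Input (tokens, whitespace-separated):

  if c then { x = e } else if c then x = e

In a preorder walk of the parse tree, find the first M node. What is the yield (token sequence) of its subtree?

{ x = e }

[S [U if c then [M { [L [S [M x = e]]] }] else [U if c then [S [M x = e]]]]]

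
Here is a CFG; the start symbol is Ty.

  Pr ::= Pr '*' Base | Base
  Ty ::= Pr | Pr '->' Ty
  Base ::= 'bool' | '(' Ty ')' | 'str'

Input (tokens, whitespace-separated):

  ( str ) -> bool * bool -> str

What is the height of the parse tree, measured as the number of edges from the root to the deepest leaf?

[Ty [Pr [Base ( [Ty [Pr [Base str]]] )]] -> [Ty [Pr [Pr [Base bool]] * [Base bool]] -> [Ty [Pr [Base str]]]]]

6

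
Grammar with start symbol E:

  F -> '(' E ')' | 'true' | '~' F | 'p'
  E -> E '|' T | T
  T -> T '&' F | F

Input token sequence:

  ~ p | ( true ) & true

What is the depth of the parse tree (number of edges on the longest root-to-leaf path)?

7

[E [E [T [F ~ [F p]]]] | [T [T [F ( [E [T [F true]]] )]] & [F true]]]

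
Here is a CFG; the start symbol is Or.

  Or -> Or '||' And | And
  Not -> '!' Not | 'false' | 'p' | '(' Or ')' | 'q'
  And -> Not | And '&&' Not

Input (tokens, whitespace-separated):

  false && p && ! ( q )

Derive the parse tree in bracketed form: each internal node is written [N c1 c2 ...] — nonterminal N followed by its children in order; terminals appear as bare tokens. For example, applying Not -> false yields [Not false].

[Or [And [And [And [Not false]] && [Not p]] && [Not ! [Not ( [Or [And [Not q]]] )]]]]

Or
And
And && Not
And && Not && Not
Not && Not && Not
false && Not && Not
false && p && Not
false && p && ! Not
false && p && ! ( Or )
false && p && ! ( And )
false && p && ! ( Not )
false && p && ! ( q )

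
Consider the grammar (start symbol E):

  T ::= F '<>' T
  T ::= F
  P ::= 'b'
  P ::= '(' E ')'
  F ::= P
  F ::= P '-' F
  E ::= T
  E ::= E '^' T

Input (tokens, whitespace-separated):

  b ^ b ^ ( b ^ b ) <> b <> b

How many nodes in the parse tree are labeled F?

[E [E [E [T [F [P b]]]] ^ [T [F [P b]]]] ^ [T [F [P ( [E [E [T [F [P b]]]] ^ [T [F [P b]]]] )]] <> [T [F [P b]] <> [T [F [P b]]]]]]

7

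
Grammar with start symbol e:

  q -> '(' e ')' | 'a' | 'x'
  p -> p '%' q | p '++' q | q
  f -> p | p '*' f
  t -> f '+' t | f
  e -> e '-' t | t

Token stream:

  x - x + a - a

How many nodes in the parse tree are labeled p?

[e [e [e [t [f [p [q x]]]]] - [t [f [p [q x]]] + [t [f [p [q a]]]]]] - [t [f [p [q a]]]]]

4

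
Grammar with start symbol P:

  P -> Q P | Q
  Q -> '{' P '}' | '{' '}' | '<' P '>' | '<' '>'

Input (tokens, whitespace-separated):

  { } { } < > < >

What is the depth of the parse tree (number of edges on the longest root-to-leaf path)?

5

[P [Q { }] [P [Q { }] [P [Q < >] [P [Q < >]]]]]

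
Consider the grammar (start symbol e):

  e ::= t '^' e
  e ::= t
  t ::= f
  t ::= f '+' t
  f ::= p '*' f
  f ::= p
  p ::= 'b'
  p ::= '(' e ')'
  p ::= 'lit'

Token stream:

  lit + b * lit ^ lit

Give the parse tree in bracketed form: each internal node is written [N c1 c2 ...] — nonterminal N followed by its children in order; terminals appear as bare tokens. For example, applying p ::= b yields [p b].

e
t ^ e
f + t ^ e
p + t ^ e
lit + t ^ e
lit + f ^ e
lit + p * f ^ e
lit + b * f ^ e
lit + b * p ^ e
lit + b * lit ^ e
lit + b * lit ^ t
lit + b * lit ^ f
lit + b * lit ^ p
lit + b * lit ^ lit

[e [t [f [p lit]] + [t [f [p b] * [f [p lit]]]]] ^ [e [t [f [p lit]]]]]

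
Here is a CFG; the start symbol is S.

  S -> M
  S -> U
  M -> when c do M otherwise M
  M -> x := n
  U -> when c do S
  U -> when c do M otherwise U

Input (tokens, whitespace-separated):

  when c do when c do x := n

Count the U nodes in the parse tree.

2

[S [U when c do [S [U when c do [S [M x := n]]]]]]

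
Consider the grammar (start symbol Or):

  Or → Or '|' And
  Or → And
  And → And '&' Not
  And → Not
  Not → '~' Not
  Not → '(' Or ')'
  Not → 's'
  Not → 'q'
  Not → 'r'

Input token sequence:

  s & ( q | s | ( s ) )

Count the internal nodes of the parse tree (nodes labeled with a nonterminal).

17

[Or [And [And [Not s]] & [Not ( [Or [Or [Or [And [Not q]]] | [And [Not s]]] | [And [Not ( [Or [And [Not s]]] )]]] )]]]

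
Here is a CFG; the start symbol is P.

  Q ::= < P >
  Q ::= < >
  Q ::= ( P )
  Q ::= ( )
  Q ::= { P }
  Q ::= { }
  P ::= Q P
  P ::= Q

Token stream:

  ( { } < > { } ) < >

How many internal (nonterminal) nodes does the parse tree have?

[P [Q ( [P [Q { }] [P [Q < >] [P [Q { }]]]] )] [P [Q < >]]]

10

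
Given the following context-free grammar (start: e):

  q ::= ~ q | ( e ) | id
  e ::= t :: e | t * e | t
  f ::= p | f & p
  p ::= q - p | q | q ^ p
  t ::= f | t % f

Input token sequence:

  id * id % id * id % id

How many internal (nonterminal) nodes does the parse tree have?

[e [t [f [p [q id]]]] * [e [t [t [f [p [q id]]]] % [f [p [q id]]]] * [e [t [t [f [p [q id]]]] % [f [p [q id]]]]]]]

23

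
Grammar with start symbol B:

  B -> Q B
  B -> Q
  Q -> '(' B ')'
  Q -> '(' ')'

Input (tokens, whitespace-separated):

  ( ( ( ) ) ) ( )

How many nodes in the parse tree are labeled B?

4

[B [Q ( [B [Q ( [B [Q ( )]] )]] )] [B [Q ( )]]]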